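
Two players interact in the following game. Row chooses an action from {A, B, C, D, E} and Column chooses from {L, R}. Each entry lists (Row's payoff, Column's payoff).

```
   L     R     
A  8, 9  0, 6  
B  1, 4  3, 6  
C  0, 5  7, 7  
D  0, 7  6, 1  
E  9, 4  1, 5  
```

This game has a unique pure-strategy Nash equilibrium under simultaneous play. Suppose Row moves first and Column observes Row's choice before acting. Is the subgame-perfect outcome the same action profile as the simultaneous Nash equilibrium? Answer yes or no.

Solve by backward induction (Row leads).
- A → Column plays L (best of 9, 6); Row gets 8.
- B → Column plays R (best of 4, 6); Row gets 3.
- C → Column plays R (best of 5, 7); Row gets 7.
- D → Column plays L (best of 7, 1); Row gets 0.
- E → Column plays R (best of 4, 5); Row gets 1.
Among 8, 3, 7, 0, 1, the best is 8 at A. Subgame-perfect outcome: (A, L) with payoffs (8, 9).
Under simultaneous play:
Row's best replies: L→E; R→C.
Column's best replies: A→L; B→R; C→R; D→L; E→R.
Only (C, R) has each player best-responding; Nash payoffs (7, 7).
Sequential outcome (A, L) differs from the Nash profile (C, R).

no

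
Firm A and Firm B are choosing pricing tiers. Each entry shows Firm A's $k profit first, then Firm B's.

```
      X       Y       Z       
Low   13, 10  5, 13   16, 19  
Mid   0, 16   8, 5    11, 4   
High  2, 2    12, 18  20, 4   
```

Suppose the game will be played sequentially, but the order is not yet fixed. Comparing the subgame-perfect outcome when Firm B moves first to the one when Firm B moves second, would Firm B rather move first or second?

second

If Firm A leads: Firm B's best replies are Low→Z, Mid→X, High→Y; Firm A's induced payoffs 16, 0, 12; outcome (Low, Z), payoffs (16, 19).
If Firm B leads: Firm A's best replies are X→Low, Y→High, Z→High; Firm B's induced payoffs 10, 18, 4; outcome (High, Y), payoffs (12, 18).
Firm B gets 18 moving first and 19 moving second, so Firm B prefers to move second.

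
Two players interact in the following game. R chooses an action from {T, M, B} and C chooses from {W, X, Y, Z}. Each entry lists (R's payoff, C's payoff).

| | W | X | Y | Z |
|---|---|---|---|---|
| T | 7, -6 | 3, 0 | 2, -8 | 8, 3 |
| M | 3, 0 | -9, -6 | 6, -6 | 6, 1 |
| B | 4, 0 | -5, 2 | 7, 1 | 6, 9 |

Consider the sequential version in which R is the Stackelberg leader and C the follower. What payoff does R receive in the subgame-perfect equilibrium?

8

Work backward from C's decision.
- T: C compares -6, 0, -8, 3 and picks Z; R would get 8.
- M: C compares 0, -6, -6, 1 and picks Z; R would get 6.
- B: C compares 0, 2, 1, 9 and picks Z; R would get 6.
R's induced payoffs are 8, 6, 6, so R commits to T. Subgame-perfect outcome: (T, Z) with payoffs (8, 3).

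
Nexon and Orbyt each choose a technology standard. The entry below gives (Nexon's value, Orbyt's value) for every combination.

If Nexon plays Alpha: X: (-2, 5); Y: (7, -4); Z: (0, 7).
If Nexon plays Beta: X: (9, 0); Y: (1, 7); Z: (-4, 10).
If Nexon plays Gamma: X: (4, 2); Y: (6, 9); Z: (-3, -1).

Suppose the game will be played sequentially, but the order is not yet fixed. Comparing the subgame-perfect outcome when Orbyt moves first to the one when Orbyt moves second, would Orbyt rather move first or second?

second

If Nexon leads: Orbyt's best replies are Alpha→Z, Beta→Z, Gamma→Y; Nexon's induced payoffs 0, -4, 6; outcome (Gamma, Y), payoffs (6, 9).
If Orbyt leads: Nexon's best replies are X→Beta, Y→Alpha, Z→Alpha; Orbyt's induced payoffs 0, -4, 7; outcome (Alpha, Z), payoffs (0, 7).
Orbyt gets 7 moving first and 9 moving second, so Orbyt prefers to move second.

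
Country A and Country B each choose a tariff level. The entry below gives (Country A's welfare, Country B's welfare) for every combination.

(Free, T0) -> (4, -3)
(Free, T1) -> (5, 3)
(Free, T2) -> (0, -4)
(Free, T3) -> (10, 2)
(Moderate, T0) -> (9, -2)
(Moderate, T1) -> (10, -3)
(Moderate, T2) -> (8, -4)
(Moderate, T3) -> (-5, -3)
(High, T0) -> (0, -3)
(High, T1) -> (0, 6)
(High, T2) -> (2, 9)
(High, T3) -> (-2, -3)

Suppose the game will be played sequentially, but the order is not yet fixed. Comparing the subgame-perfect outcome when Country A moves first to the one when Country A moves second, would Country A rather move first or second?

If Country A leads: Country B's best replies are Free→T1, Moderate→T0, High→T2; Country A's induced payoffs 5, 9, 2; outcome (Moderate, T0), payoffs (9, -2).
If Country B leads: Country A's best replies are T0→Moderate, T1→Moderate, T2→Moderate, T3→Free; Country B's induced payoffs -2, -3, -4, 2; outcome (Free, T3), payoffs (10, 2).
Country A gets 9 moving first and 10 moving second, so Country A prefers to move second.

second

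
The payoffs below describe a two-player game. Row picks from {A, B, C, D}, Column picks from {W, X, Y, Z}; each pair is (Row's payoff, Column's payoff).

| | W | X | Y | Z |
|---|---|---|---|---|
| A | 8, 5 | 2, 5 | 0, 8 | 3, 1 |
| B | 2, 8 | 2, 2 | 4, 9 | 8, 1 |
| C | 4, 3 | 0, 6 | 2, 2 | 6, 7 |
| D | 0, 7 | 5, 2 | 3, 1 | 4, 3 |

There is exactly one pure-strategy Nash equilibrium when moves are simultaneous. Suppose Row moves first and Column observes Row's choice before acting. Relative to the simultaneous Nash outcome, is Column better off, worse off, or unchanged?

Backward induction with Row moving first.
- A → Column plays Y (best of 5, 5, 8, 1); Row gets 0.
- B → Column plays Y (best of 8, 2, 9, 1); Row gets 4.
- C → Column plays Z (best of 3, 6, 2, 7); Row gets 6.
- D → Column plays W (best of 7, 2, 1, 3); Row gets 0.
Row's induced payoffs are 0, 4, 6, 0, so Row commits to C. Subgame-perfect outcome: (C, Z) with payoffs (6, 7).
Under simultaneous play:
Row's best replies: W→A; X→D; Y→B; Z→B.
Column's best replies: A→Y; B→Y; C→Z; D→W.
The unique mutual best reply is (B, Y), giving (4, 9).
Column earns 7 sequentially versus 9 at the Nash outcome: worse off.

worse off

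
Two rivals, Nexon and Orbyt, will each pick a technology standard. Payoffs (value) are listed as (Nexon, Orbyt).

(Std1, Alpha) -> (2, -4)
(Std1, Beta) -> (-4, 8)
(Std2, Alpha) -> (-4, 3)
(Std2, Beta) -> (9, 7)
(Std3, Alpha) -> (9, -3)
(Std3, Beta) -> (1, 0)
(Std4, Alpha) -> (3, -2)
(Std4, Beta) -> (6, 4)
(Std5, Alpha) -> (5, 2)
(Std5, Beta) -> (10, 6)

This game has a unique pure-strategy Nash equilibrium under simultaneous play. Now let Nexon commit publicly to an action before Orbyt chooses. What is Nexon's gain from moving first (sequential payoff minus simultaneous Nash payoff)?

Solve by backward induction (Nexon leads).
- Std1: BR = Beta, leader payoff -4.
- Std2: BR = Beta, leader payoff 9.
- Std3: BR = Beta, leader payoff 1.
- Std4: BR = Beta, leader payoff 6.
- Std5: BR = Beta, leader payoff 10.
Nexon's induced payoffs are -4, 9, 1, 6, 10, so Nexon commits to Std5. Subgame-perfect outcome: (Std5, Beta) with payoffs (10, 6).
Now find the simultaneous Nash equilibrium.
Nexon's best replies: Alpha→Std3; Beta→Std5.
Orbyt's best replies: Std1→Beta; Std2→Beta; Std3→Beta; Std4→Beta; Std5→Beta.
The unique mutual best reply is (Std5, Beta), giving (10, 6).
Nexon's commitment gain: 10 − 10 = 0.

0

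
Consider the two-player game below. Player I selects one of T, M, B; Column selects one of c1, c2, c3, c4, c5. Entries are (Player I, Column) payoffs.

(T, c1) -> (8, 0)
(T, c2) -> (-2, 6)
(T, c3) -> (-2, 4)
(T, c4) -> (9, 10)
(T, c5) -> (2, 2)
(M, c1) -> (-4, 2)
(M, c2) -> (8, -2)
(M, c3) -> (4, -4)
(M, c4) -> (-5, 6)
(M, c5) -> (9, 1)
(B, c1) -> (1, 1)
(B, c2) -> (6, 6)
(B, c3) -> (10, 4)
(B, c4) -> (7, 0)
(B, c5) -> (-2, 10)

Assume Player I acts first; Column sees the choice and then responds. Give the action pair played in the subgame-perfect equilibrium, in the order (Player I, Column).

(T, c4)

Backward induction with Player I moving first.
- T: BR = c4, leader payoff 9.
- M: BR = c4, leader payoff -5.
- B: BR = c5, leader payoff -2.
Among 9, -5, -2, the best is 9 at T. Subgame-perfect outcome: (T, c4) with payoffs (9, 10).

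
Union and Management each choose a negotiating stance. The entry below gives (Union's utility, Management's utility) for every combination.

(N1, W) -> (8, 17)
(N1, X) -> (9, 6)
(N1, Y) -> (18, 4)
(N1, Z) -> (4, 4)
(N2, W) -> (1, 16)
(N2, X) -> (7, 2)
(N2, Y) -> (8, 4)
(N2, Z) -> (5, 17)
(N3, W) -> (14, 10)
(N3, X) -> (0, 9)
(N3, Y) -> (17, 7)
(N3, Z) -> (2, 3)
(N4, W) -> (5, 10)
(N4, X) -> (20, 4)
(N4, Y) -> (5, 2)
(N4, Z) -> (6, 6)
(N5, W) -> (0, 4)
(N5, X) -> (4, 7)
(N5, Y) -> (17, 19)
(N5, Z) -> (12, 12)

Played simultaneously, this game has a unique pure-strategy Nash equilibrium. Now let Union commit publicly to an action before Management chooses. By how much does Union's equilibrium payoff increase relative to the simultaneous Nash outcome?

3

Backward induction with Union moving first.
- N1: Management compares 17, 6, 4, 4 and picks W; Union would get 8.
- N2: Management compares 16, 2, 4, 17 and picks Z; Union would get 5.
- N3: Management compares 10, 9, 7, 3 and picks W; Union would get 14.
- N4: Management compares 10, 4, 2, 6 and picks W; Union would get 5.
- N5: Management compares 4, 7, 19, 12 and picks Y; Union would get 17.
Maximizing over 8, 5, 14, 5, 17, Union chooses N5. Subgame-perfect outcome: (N5, Y) with payoffs (17, 19).
For the simultaneous game, intersect best replies.
Union's best replies: W→N3; X→N4; Y→N1; Z→N5.
Management's best replies: N1→W; N2→Z; N3→W; N4→W; N5→Y.
The unique mutual best reply is (N3, W), giving (14, 10).
Union's commitment gain: 17 − 14 = 3.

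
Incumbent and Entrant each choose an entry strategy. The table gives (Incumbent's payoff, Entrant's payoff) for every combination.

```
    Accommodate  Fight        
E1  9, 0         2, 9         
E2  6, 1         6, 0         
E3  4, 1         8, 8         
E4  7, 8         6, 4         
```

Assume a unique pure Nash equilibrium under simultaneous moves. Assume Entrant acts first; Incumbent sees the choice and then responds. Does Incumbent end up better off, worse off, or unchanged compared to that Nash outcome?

unchanged

Solve by backward induction (Entrant leads).
- Accommodate: BR = E1, leader payoff 0.
- Fight: BR = E3, leader payoff 8.
Among 0, 8, the best is 8 at Fight. Subgame-perfect outcome: (E3, Fight) with payoffs (8, 8).
For the simultaneous game, intersect best replies.
Incumbent's best replies: Accommodate→E1; Fight→E3.
Entrant's best replies: E1→Fight; E2→Accommodate; E3→Fight; E4→Accommodate.
The unique mutual best reply is (E3, Fight), giving (8, 8).
Incumbent earns 8 sequentially versus 8 at the Nash outcome: unchanged.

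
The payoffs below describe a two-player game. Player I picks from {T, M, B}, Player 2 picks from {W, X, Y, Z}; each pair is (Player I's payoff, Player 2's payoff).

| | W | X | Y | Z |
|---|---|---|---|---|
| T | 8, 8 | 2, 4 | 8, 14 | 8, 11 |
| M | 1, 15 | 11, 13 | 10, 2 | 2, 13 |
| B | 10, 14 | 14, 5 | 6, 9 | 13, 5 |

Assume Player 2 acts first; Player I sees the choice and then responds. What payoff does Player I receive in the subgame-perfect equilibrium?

10

Work backward from Player I's decision.
- W: BR = B, leader payoff 14.
- X: BR = B, leader payoff 5.
- Y: BR = M, leader payoff 2.
- Z: BR = B, leader payoff 5.
Among 14, 5, 2, 5, the best is 14 at W. Subgame-perfect outcome: (B, W) with payoffs (10, 14).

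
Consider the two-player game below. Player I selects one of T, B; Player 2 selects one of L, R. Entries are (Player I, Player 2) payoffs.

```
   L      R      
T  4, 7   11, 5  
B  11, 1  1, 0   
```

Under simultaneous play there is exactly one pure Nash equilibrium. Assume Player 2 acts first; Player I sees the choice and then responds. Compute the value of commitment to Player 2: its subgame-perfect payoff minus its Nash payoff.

4

Backward induction with Player 2 moving first.
- L → Player I plays B (best of 4, 11); Player 2 gets 1.
- R → Player I plays T (best of 11, 1); Player 2 gets 5.
Maximizing over 1, 5, Player 2 chooses R. Subgame-perfect outcome: (T, R) with payoffs (11, 5).
For the simultaneous game, intersect best replies.
Player I's best replies: L→B; R→T.
Player 2's best replies: T→L; B→L.
The unique mutual best reply is (B, L), giving (11, 1).
Player 2's commitment gain: 5 − 1 = 4.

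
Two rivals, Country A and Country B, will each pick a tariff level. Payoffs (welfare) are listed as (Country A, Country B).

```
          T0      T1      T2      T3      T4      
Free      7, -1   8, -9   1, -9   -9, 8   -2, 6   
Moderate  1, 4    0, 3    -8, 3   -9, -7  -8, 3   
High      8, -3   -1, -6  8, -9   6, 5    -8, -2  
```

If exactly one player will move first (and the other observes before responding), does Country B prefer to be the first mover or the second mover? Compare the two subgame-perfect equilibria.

first

If Country A leads: Country B's best replies are Free→T3, Moderate→T0, High→T3; Country A's induced payoffs -9, 1, 6; outcome (High, T3), payoffs (6, 5).
If Country B leads: Country A's best replies are T0→High, T1→Free, T2→High, T3→High, T4→Free; Country B's induced payoffs -3, -9, -9, 5, 6; outcome (Free, T4), payoffs (-2, 6).
Country B gets 6 moving first and 5 moving second, so Country B prefers to move first.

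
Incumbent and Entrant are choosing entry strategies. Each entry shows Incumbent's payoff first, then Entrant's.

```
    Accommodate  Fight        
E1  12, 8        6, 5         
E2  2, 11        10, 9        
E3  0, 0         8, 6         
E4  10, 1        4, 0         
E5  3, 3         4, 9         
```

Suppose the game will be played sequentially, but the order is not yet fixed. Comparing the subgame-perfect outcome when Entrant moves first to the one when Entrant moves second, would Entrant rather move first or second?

If Incumbent leads: Entrant's best replies are E1→Accommodate, E2→Accommodate, E3→Fight, E4→Accommodate, E5→Fight; Incumbent's induced payoffs 12, 2, 8, 10, 4; outcome (E1, Accommodate), payoffs (12, 8).
If Entrant leads: Incumbent's best replies are Accommodate→E1, Fight→E2; Entrant's induced payoffs 8, 9; outcome (E2, Fight), payoffs (10, 9).
Entrant gets 9 moving first and 8 moving second, so Entrant prefers to move first.

first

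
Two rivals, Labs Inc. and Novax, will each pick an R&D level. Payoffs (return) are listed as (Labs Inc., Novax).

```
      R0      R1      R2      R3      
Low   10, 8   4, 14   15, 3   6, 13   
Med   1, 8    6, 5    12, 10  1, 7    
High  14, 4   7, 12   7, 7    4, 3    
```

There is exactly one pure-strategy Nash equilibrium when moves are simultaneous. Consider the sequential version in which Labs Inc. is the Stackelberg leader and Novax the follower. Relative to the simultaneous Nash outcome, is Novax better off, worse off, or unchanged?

Backward induction with Labs Inc. moving first.
- Low: BR = R1, leader payoff 4.
- Med: BR = R2, leader payoff 12.
- High: BR = R1, leader payoff 7.
Labs Inc.'s induced payoffs are 4, 12, 7, so Labs Inc. commits to Med. Subgame-perfect outcome: (Med, R2) with payoffs (12, 10).
For the simultaneous game, intersect best replies.
Labs Inc.'s best replies: R0→High; R1→High; R2→Low; R3→Low.
Novax's best replies: Low→R1; Med→R2; High→R1.
The unique mutual best reply is (High, R1), giving (7, 12).
Novax earns 10 sequentially versus 12 at the Nash outcome: worse off.

worse off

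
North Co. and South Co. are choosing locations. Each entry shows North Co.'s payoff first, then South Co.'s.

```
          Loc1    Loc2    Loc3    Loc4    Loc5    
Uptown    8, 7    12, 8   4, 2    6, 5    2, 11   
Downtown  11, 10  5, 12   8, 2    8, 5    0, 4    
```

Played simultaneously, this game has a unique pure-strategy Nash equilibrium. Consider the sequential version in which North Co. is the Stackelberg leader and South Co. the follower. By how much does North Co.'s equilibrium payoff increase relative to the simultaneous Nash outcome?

Work backward from South Co.'s decision.
- Uptown: BR = Loc5, leader payoff 2.
- Downtown: BR = Loc2, leader payoff 5.
Among 2, 5, the best is 5 at Downtown. Subgame-perfect outcome: (Downtown, Loc2) with payoffs (5, 12).
Now find the simultaneous Nash equilibrium.
North Co.'s best replies: Loc1→Downtown; Loc2→Uptown; Loc3→Downtown; Loc4→Downtown; Loc5→Uptown.
South Co.'s best replies: Uptown→Loc5; Downtown→Loc2.
The unique mutual best reply is (Uptown, Loc5), giving (2, 11).
North Co.'s commitment gain: 5 − 2 = 3.

3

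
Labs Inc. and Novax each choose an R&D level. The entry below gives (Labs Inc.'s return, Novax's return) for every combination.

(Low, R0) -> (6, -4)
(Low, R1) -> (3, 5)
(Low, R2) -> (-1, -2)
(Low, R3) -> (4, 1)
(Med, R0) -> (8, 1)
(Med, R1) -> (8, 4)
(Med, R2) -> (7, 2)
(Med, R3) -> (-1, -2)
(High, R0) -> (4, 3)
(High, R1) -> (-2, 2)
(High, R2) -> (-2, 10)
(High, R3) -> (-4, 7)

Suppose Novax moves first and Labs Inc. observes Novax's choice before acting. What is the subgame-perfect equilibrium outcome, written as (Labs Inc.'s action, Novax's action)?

(Med, R1)

Backward induction with Novax moving first.
- R0 → Labs Inc. plays Med (best of 6, 8, 4); Novax gets 1.
- R1 → Labs Inc. plays Med (best of 3, 8, -2); Novax gets 4.
- R2 → Labs Inc. plays Med (best of -1, 7, -2); Novax gets 2.
- R3 → Labs Inc. plays Low (best of 4, -1, -4); Novax gets 1.
Maximizing over 1, 4, 2, 1, Novax chooses R1. Subgame-perfect outcome: (Med, R1) with payoffs (8, 4).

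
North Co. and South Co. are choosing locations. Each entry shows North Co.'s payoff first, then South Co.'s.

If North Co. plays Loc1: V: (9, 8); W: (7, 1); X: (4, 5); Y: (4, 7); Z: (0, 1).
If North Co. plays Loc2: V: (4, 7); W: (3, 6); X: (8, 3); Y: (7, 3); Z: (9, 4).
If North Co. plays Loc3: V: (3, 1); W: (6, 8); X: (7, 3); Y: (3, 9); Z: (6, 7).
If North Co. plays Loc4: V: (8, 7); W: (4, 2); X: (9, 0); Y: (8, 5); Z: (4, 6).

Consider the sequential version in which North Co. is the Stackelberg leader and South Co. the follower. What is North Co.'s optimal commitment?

Work backward from South Co.'s decision.
- Loc1: BR = V, leader payoff 9.
- Loc2: BR = V, leader payoff 4.
- Loc3: BR = Y, leader payoff 3.
- Loc4: BR = V, leader payoff 8.
Among 9, 4, 3, 8, the best is 9 at Loc1. Subgame-perfect outcome: (Loc1, V) with payoffs (9, 8).

Loc1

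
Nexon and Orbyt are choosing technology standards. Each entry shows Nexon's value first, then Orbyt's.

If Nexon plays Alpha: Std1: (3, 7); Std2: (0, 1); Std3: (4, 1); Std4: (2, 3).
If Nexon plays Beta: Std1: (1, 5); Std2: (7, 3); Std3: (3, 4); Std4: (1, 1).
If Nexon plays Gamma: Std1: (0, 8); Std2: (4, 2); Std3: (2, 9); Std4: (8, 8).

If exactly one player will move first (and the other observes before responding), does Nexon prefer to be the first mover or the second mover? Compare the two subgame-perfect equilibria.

If Nexon leads: Orbyt's best replies are Alpha→Std1, Beta→Std1, Gamma→Std3; Nexon's induced payoffs 3, 1, 2; outcome (Alpha, Std1), payoffs (3, 7).
If Orbyt leads: Nexon's best replies are Std1→Alpha, Std2→Beta, Std3→Alpha, Std4→Gamma; Orbyt's induced payoffs 7, 3, 1, 8; outcome (Gamma, Std4), payoffs (8, 8).
Nexon gets 3 moving first and 8 moving second, so Nexon prefers to move second.

second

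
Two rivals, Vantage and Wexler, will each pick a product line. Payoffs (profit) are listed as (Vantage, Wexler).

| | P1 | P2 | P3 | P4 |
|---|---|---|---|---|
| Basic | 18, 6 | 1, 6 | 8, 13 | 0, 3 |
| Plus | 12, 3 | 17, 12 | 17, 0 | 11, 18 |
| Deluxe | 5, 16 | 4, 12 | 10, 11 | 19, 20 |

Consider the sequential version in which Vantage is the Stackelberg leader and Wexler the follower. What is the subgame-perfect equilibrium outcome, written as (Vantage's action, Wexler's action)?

(Deluxe, P4)

Backward induction with Vantage moving first.
- Basic → Wexler plays P3 (best of 6, 6, 13, 3); Vantage gets 8.
- Plus → Wexler plays P4 (best of 3, 12, 0, 18); Vantage gets 11.
- Deluxe → Wexler plays P4 (best of 16, 12, 11, 20); Vantage gets 19.
Among 8, 11, 19, the best is 19 at Deluxe. Subgame-perfect outcome: (Deluxe, P4) with payoffs (19, 20).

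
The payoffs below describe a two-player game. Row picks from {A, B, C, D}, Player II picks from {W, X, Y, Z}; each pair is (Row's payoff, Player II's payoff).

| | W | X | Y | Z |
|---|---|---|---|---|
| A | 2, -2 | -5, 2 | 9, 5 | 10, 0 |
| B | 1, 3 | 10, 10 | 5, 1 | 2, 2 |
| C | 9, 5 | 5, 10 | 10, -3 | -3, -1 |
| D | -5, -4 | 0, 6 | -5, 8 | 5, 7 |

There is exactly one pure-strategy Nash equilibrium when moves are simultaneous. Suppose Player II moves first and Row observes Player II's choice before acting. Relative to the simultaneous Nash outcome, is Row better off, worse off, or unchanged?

Row best-responds to each possible Player II move:
- W: BR = C, leader payoff 5.
- X: BR = B, leader payoff 10.
- Y: BR = C, leader payoff -3.
- Z: BR = A, leader payoff 0.
Among 5, 10, -3, 0, the best is 10 at X. Subgame-perfect outcome: (B, X) with payoffs (10, 10).
Under simultaneous play:
Row's best replies: W→C; X→B; Y→C; Z→A.
Player II's best replies: A→Y; B→X; C→X; D→Y.
Only (B, X) has each player best-responding; Nash payoffs (10, 10).
Row earns 10 sequentially versus 10 at the Nash outcome: unchanged.

unchanged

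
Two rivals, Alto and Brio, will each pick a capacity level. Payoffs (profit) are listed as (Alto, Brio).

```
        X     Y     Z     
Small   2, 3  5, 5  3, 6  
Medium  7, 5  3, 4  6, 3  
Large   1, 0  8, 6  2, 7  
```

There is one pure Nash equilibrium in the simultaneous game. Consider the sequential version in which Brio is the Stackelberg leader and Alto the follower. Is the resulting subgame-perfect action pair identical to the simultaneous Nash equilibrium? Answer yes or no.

Work backward from Alto's decision.
- X → Alto plays Medium (best of 2, 7, 1); Brio gets 5.
- Y → Alto plays Large (best of 5, 3, 8); Brio gets 6.
- Z → Alto plays Medium (best of 3, 6, 2); Brio gets 3.
Brio's induced payoffs are 5, 6, 3, so Brio commits to Y. Subgame-perfect outcome: (Large, Y) with payoffs (8, 6).
Under simultaneous play:
Alto's best replies: X→Medium; Y→Large; Z→Medium.
Brio's best replies: Small→Z; Medium→X; Large→Z.
Only (Medium, X) has each player best-responding; Nash payoffs (7, 5).
Sequential outcome (Large, Y) differs from the Nash profile (Medium, X).

no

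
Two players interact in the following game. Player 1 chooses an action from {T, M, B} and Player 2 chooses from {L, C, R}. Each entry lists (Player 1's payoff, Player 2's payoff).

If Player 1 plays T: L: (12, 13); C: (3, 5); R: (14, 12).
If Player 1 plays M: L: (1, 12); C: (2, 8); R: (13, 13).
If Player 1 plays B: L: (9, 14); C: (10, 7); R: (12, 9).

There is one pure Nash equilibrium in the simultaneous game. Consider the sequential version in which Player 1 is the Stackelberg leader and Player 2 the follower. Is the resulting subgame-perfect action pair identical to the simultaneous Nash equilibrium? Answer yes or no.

no

Work backward from Player 2's decision.
- T: Player 2 compares 13, 5, 12 and picks L; Player 1 would get 12.
- M: Player 2 compares 12, 8, 13 and picks R; Player 1 would get 13.
- B: Player 2 compares 14, 7, 9 and picks L; Player 1 would get 9.
Maximizing over 12, 13, 9, Player 1 chooses M. Subgame-perfect outcome: (M, R) with payoffs (13, 13).
Under simultaneous play:
Player 1's best replies: L→T; C→B; R→T.
Player 2's best replies: T→L; M→R; B→L.
Only (T, L) has each player best-responding; Nash payoffs (12, 13).
Sequential outcome (M, R) differs from the Nash profile (T, L).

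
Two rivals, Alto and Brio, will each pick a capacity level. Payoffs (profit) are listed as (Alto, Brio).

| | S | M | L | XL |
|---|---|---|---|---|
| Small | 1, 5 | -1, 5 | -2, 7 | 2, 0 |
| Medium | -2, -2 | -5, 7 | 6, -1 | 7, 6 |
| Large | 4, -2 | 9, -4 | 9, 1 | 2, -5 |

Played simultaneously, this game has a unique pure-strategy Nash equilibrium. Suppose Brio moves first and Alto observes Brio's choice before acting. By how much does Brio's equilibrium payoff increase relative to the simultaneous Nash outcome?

Backward induction with Brio moving first.
- S: Alto compares 1, -2, 4 and picks Large; Brio would get -2.
- M: Alto compares -1, -5, 9 and picks Large; Brio would get -4.
- L: Alto compares -2, 6, 9 and picks Large; Brio would get 1.
- XL: Alto compares 2, 7, 2 and picks Medium; Brio would get 6.
Maximizing over -2, -4, 1, 6, Brio chooses XL. Subgame-perfect outcome: (Medium, XL) with payoffs (7, 6).
For the simultaneous game, intersect best replies.
Alto's best replies: S→Large; M→Large; L→Large; XL→Medium.
Brio's best replies: Small→L; Medium→M; Large→L.
The unique mutual best reply is (Large, L), giving (9, 1).
Brio's commitment gain: 6 − 1 = 5.

5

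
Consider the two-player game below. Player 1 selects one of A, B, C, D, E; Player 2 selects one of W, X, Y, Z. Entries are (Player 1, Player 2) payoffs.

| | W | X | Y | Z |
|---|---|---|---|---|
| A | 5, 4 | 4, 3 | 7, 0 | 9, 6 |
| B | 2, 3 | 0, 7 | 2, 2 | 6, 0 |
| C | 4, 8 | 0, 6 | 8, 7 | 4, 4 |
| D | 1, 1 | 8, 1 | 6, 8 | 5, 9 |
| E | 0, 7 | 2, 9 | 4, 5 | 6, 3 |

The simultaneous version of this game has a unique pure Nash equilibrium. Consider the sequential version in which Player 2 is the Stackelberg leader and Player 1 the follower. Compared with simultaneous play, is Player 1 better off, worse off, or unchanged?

Work backward from Player 1's decision.
- W: Player 1 compares 5, 2, 4, 1, 0 and picks A; Player 2 would get 4.
- X: Player 1 compares 4, 0, 0, 8, 2 and picks D; Player 2 would get 1.
- Y: Player 1 compares 7, 2, 8, 6, 4 and picks C; Player 2 would get 7.
- Z: Player 1 compares 9, 6, 4, 5, 6 and picks A; Player 2 would get 6.
Among 4, 1, 7, 6, the best is 7 at Y. Subgame-perfect outcome: (C, Y) with payoffs (8, 7).
Now find the simultaneous Nash equilibrium.
Player 1's best replies: W→A; X→D; Y→C; Z→A.
Player 2's best replies: A→Z; B→X; C→W; D→Z; E→X.
The unique mutual best reply is (A, Z), giving (9, 6).
Player 1 earns 8 sequentially versus 9 at the Nash outcome: worse off.

worse off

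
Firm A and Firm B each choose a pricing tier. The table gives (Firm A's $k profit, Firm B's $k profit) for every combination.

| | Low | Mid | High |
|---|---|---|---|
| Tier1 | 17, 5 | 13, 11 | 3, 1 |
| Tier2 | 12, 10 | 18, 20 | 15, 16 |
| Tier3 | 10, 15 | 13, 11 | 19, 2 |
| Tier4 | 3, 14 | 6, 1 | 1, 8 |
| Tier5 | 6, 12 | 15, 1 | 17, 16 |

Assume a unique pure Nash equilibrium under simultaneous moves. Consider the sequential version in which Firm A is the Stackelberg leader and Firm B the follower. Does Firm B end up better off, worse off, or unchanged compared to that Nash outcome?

unchanged

Solve by backward induction (Firm A leads).
- Tier1 → Firm B plays Mid (best of 5, 11, 1); Firm A gets 13.
- Tier2 → Firm B plays Mid (best of 10, 20, 16); Firm A gets 18.
- Tier3 → Firm B plays Low (best of 15, 11, 2); Firm A gets 10.
- Tier4 → Firm B plays Low (best of 14, 1, 8); Firm A gets 3.
- Tier5 → Firm B plays High (best of 12, 1, 16); Firm A gets 17.
Maximizing over 13, 18, 10, 3, 17, Firm A chooses Tier2. Subgame-perfect outcome: (Tier2, Mid) with payoffs (18, 20).
For the simultaneous game, intersect best replies.
Firm A's best replies: Low→Tier1; Mid→Tier2; High→Tier3.
Firm B's best replies: Tier1→Mid; Tier2→Mid; Tier3→Low; Tier4→Low; Tier5→High.
Only (Tier2, Mid) has each player best-responding; Nash payoffs (18, 20).
Firm B earns 20 sequentially versus 20 at the Nash outcome: unchanged.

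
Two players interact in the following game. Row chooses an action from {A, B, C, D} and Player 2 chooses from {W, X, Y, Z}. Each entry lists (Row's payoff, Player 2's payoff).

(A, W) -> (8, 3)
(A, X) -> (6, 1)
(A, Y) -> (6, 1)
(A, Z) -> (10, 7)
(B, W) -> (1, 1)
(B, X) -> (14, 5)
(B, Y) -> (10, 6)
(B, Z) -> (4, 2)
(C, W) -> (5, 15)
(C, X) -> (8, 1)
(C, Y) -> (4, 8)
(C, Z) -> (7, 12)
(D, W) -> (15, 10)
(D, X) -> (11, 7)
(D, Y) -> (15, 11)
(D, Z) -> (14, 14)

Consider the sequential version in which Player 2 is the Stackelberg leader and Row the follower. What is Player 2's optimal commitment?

Z

Backward induction with Player 2 moving first.
- W → Row plays D (best of 8, 1, 5, 15); Player 2 gets 10.
- X → Row plays B (best of 6, 14, 8, 11); Player 2 gets 5.
- Y → Row plays D (best of 6, 10, 4, 15); Player 2 gets 11.
- Z → Row plays D (best of 10, 4, 7, 14); Player 2 gets 14.
Player 2's induced payoffs are 10, 5, 11, 14, so Player 2 commits to Z. Subgame-perfect outcome: (D, Z) with payoffs (14, 14).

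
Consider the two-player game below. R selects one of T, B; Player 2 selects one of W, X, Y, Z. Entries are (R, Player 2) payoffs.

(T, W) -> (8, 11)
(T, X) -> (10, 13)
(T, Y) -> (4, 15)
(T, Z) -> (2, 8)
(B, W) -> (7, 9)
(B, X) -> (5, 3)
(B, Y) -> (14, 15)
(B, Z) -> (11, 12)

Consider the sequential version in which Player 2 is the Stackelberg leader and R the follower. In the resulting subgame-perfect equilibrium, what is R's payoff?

Solve by backward induction (Player 2 leads).
- W: BR = T, leader payoff 11.
- X: BR = T, leader payoff 13.
- Y: BR = B, leader payoff 15.
- Z: BR = B, leader payoff 12.
Among 11, 13, 15, 12, the best is 15 at Y. Subgame-perfect outcome: (B, Y) with payoffs (14, 15).

14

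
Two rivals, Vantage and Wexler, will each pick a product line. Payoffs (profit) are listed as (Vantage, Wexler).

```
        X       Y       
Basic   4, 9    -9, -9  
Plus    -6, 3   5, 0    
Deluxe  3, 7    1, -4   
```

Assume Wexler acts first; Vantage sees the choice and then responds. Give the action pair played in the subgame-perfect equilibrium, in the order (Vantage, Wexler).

(Basic, X)

Vantage best-responds to each possible Wexler move:
- X → Vantage plays Basic (best of 4, -6, 3); Wexler gets 9.
- Y → Vantage plays Plus (best of -9, 5, 1); Wexler gets 0.
Among 9, 0, the best is 9 at X. Subgame-perfect outcome: (Basic, X) with payoffs (4, 9).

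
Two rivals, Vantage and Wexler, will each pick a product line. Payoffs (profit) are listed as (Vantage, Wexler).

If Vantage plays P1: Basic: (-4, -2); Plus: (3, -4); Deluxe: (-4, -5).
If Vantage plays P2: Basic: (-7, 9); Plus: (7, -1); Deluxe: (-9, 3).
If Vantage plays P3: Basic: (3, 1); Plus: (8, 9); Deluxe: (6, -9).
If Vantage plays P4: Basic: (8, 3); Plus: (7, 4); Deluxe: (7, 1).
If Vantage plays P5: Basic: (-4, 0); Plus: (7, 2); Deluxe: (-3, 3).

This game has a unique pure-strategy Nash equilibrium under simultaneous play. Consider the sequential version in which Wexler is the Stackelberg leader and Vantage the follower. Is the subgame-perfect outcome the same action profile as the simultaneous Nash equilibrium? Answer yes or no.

yes

Solve by backward induction (Wexler leads).
- Basic: Vantage compares -4, -7, 3, 8, -4 and picks P4; Wexler would get 3.
- Plus: Vantage compares 3, 7, 8, 7, 7 and picks P3; Wexler would get 9.
- Deluxe: Vantage compares -4, -9, 6, 7, -3 and picks P4; Wexler would get 1.
Maximizing over 3, 9, 1, Wexler chooses Plus. Subgame-perfect outcome: (P3, Plus) with payoffs (8, 9).
Now find the simultaneous Nash equilibrium.
Vantage's best replies: Basic→P4; Plus→P3; Deluxe→P4.
Wexler's best replies: P1→Basic; P2→Basic; P3→Plus; P4→Plus; P5→Deluxe.
Only (P3, Plus) has each player best-responding; Nash payoffs (8, 9).
Sequential outcome (P3, Plus) coincides with the Nash profile (P3, Plus).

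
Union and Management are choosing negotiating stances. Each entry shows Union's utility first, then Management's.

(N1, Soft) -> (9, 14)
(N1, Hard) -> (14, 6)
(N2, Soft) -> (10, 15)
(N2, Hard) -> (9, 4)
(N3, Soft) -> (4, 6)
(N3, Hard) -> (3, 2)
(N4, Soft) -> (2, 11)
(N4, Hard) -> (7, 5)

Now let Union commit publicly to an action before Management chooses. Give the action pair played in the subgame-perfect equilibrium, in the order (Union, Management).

(N2, Soft)

Solve by backward induction (Union leads).
- N1 → Management plays Soft (best of 14, 6); Union gets 9.
- N2 → Management plays Soft (best of 15, 4); Union gets 10.
- N3 → Management plays Soft (best of 6, 2); Union gets 4.
- N4 → Management plays Soft (best of 11, 5); Union gets 2.
Union's induced payoffs are 9, 10, 4, 2, so Union commits to N2. Subgame-perfect outcome: (N2, Soft) with payoffs (10, 15).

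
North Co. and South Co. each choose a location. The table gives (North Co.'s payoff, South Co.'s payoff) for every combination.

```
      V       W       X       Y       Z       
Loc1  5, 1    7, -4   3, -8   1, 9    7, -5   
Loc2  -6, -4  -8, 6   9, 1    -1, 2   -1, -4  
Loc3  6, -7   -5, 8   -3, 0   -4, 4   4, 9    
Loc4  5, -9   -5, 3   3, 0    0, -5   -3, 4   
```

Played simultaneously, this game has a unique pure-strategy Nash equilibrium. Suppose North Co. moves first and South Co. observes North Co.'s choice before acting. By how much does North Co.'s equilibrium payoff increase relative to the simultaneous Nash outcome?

Work backward from South Co.'s decision.
- Loc1 → South Co. plays Y (best of 1, -4, -8, 9, -5); North Co. gets 1.
- Loc2 → South Co. plays W (best of -4, 6, 1, 2, -4); North Co. gets -8.
- Loc3 → South Co. plays Z (best of -7, 8, 0, 4, 9); North Co. gets 4.
- Loc4 → South Co. plays Z (best of -9, 3, 0, -5, 4); North Co. gets -3.
North Co.'s induced payoffs are 1, -8, 4, -3, so North Co. commits to Loc3. Subgame-perfect outcome: (Loc3, Z) with payoffs (4, 9).
Now find the simultaneous Nash equilibrium.
North Co.'s best replies: V→Loc3; W→Loc1; X→Loc2; Y→Loc1; Z→Loc1.
South Co.'s best replies: Loc1→Y; Loc2→W; Loc3→Z; Loc4→Z.
The unique mutual best reply is (Loc1, Y), giving (1, 9).
North Co.'s commitment gain: 4 − 1 = 3.

3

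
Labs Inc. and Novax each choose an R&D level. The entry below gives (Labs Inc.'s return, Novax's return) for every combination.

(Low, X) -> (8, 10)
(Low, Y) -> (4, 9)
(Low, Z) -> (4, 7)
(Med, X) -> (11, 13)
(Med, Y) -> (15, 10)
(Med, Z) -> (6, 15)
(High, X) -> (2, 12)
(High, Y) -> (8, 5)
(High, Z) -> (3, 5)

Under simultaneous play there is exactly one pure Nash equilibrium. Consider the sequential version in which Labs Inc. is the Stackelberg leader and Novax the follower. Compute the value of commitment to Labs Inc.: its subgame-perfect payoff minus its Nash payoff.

2

Solve by backward induction (Labs Inc. leads).
- Low → Novax plays X (best of 10, 9, 7); Labs Inc. gets 8.
- Med → Novax plays Z (best of 13, 10, 15); Labs Inc. gets 6.
- High → Novax plays X (best of 12, 5, 5); Labs Inc. gets 2.
Maximizing over 8, 6, 2, Labs Inc. chooses Low. Subgame-perfect outcome: (Low, X) with payoffs (8, 10).
Now find the simultaneous Nash equilibrium.
Labs Inc.'s best replies: X→Med; Y→Med; Z→Med.
Novax's best replies: Low→X; Med→Z; High→X.
The unique mutual best reply is (Med, Z), giving (6, 15).
Labs Inc.'s commitment gain: 8 − 6 = 2.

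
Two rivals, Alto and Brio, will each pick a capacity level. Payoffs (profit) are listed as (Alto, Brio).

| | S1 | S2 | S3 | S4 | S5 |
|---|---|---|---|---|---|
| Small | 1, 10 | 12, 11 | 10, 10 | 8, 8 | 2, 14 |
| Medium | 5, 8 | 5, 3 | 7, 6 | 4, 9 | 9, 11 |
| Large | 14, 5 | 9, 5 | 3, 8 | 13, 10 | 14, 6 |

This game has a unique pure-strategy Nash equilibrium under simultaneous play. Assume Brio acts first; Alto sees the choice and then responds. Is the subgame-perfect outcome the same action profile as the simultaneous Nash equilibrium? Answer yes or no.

Work backward from Alto's decision.
- S1: Alto compares 1, 5, 14 and picks Large; Brio would get 5.
- S2: Alto compares 12, 5, 9 and picks Small; Brio would get 11.
- S3: Alto compares 10, 7, 3 and picks Small; Brio would get 10.
- S4: Alto compares 8, 4, 13 and picks Large; Brio would get 10.
- S5: Alto compares 2, 9, 14 and picks Large; Brio would get 6.
Brio's induced payoffs are 5, 11, 10, 10, 6, so Brio commits to S2. Subgame-perfect outcome: (Small, S2) with payoffs (12, 11).
Now find the simultaneous Nash equilibrium.
Alto's best replies: S1→Large; S2→Small; S3→Small; S4→Large; S5→Large.
Brio's best replies: Small→S5; Medium→S5; Large→S4.
Only (Large, S4) has each player best-responding; Nash payoffs (13, 10).
Sequential outcome (Small, S2) differs from the Nash profile (Large, S4).

no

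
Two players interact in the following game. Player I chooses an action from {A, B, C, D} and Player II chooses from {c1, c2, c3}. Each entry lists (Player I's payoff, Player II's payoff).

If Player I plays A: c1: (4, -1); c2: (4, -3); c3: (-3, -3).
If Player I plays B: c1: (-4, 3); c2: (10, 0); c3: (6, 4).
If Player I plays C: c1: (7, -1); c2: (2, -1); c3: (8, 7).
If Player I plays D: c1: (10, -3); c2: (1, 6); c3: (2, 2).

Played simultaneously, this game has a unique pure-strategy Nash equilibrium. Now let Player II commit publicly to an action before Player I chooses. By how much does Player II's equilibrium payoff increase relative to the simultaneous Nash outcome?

Solve by backward induction (Player II leads).
- c1: BR = D, leader payoff -3.
- c2: BR = B, leader payoff 0.
- c3: BR = C, leader payoff 7.
Maximizing over -3, 0, 7, Player II chooses c3. Subgame-perfect outcome: (C, c3) with payoffs (8, 7).
Now find the simultaneous Nash equilibrium.
Player I's best replies: c1→D; c2→B; c3→C.
Player II's best replies: A→c1; B→c3; C→c3; D→c2.
Only (C, c3) has each player best-responding; Nash payoffs (8, 7).
Player II's commitment gain: 7 − 7 = 0.

0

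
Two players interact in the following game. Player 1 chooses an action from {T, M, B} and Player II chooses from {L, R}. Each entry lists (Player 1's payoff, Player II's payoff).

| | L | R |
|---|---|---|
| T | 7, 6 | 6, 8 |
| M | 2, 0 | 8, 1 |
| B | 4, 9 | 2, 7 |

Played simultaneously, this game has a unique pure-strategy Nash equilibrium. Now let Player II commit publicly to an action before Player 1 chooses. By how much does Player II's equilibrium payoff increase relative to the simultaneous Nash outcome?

Player 1 best-responds to each possible Player II move:
- L: BR = T, leader payoff 6.
- R: BR = M, leader payoff 1.
Player II's induced payoffs are 6, 1, so Player II commits to L. Subgame-perfect outcome: (T, L) with payoffs (7, 6).
Now find the simultaneous Nash equilibrium.
Player 1's best replies: L→T; R→M.
Player II's best replies: T→R; M→R; B→L.
The unique mutual best reply is (M, R), giving (8, 1).
Player II's commitment gain: 6 − 1 = 5.

5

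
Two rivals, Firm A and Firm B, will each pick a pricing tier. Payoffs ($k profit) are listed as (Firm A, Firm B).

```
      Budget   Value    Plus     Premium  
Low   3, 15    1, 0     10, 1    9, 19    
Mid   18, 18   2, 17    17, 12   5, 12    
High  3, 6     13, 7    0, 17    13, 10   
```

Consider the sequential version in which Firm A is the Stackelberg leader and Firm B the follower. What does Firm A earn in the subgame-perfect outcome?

18

Firm B best-responds to each possible Firm A move:
- Low: BR = Premium, leader payoff 9.
- Mid: BR = Budget, leader payoff 18.
- High: BR = Plus, leader payoff 0.
Maximizing over 9, 18, 0, Firm A chooses Mid. Subgame-perfect outcome: (Mid, Budget) with payoffs (18, 18).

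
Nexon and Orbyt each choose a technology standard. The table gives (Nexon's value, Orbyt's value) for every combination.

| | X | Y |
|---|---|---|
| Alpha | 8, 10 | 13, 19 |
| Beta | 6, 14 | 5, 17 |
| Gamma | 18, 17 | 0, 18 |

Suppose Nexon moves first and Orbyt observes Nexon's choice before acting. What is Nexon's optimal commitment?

Alpha

Orbyt best-responds to each possible Nexon move:
- Alpha: Orbyt compares 10, 19 and picks Y; Nexon would get 13.
- Beta: Orbyt compares 14, 17 and picks Y; Nexon would get 5.
- Gamma: Orbyt compares 17, 18 and picks Y; Nexon would get 0.
Nexon's induced payoffs are 13, 5, 0, so Nexon commits to Alpha. Subgame-perfect outcome: (Alpha, Y) with payoffs (13, 19).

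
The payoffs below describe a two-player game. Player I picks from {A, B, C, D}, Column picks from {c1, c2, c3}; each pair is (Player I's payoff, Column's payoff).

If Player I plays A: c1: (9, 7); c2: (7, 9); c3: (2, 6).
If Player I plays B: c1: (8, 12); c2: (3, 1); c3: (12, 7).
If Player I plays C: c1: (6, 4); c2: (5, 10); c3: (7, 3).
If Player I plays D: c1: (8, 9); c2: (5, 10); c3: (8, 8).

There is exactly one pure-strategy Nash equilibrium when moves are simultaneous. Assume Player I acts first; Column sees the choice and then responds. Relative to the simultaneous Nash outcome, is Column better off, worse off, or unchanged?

better off

Backward induction with Player I moving first.
- A: Column compares 7, 9, 6 and picks c2; Player I would get 7.
- B: Column compares 12, 1, 7 and picks c1; Player I would get 8.
- C: Column compares 4, 10, 3 and picks c2; Player I would get 5.
- D: Column compares 9, 10, 8 and picks c2; Player I would get 5.
Maximizing over 7, 8, 5, 5, Player I chooses B. Subgame-perfect outcome: (B, c1) with payoffs (8, 12).
For the simultaneous game, intersect best replies.
Player I's best replies: c1→A; c2→A; c3→B.
Column's best replies: A→c2; B→c1; C→c2; D→c2.
The unique mutual best reply is (A, c2), giving (7, 9).
Column earns 12 sequentially versus 9 at the Nash outcome: better off.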